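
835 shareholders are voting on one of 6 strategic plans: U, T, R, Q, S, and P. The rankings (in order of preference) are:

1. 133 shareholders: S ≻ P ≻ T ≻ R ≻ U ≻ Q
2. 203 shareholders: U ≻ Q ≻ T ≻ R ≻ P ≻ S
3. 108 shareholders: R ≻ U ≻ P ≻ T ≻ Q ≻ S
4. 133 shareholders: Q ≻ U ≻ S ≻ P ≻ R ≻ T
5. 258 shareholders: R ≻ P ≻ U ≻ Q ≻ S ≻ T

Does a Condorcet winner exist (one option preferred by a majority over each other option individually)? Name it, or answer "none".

R vs U: 499–336 for R.
R vs T: 499–336 for R.
R vs Q: 499–336 for R.
R vs S: 569–266 for R.
R vs P: 569–266 for R.
R beats every other option head-to-head.

R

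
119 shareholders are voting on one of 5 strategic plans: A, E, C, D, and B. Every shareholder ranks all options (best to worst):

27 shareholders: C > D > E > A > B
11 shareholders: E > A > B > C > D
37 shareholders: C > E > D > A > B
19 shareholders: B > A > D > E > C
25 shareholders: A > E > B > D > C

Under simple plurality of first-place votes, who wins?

First-place votes: A 25, E 11, C 64, D 0, B 19.
C has the most first-place votes.

C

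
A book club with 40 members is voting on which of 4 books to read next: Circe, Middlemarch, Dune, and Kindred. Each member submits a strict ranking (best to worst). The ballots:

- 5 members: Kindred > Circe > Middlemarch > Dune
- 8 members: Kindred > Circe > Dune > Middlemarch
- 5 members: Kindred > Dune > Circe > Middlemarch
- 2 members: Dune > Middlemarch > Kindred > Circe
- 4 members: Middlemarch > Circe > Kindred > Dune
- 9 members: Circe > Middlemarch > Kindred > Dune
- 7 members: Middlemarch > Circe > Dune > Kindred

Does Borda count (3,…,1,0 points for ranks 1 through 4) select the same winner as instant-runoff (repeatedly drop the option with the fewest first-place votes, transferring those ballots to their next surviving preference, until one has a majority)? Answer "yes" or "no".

Borda — scores: Circe 80, Middlemarch 60, Dune 31, Kindred 69. Winner: Circe.
Instant-runoff — R1 Circe 9, Middlemarch 11, Dune 2, Kindred 18 (Dune out); R2 Circe 9, Middlemarch 13, Kindred 18 (Circe out); R3 Middlemarch 22, Kindred 18 (Middlemarch winner). Winner: Middlemarch.
The two methods disagree.

no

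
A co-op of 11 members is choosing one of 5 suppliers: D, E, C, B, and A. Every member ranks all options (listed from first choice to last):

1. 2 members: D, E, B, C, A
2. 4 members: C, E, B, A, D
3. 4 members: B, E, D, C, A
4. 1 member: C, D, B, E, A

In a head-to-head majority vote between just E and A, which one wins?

E

Voters preferring E to A: 11; preferring A to E: 0.
E wins the head-to-head.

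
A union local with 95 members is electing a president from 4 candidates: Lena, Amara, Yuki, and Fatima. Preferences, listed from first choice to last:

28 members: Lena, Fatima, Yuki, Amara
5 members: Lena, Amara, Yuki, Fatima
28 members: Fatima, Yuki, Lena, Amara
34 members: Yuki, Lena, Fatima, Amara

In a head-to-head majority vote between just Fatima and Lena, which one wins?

Lena

Voters preferring Fatima to Lena: 28; preferring Lena to Fatima: 67.
Lena wins the head-to-head.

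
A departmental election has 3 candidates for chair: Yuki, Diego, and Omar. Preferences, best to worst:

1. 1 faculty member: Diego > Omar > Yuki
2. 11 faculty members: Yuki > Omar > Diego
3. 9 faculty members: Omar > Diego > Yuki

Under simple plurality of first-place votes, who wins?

First-place votes: Yuki 11, Diego 1, Omar 9.
Yuki has the most first-place votes.

Yuki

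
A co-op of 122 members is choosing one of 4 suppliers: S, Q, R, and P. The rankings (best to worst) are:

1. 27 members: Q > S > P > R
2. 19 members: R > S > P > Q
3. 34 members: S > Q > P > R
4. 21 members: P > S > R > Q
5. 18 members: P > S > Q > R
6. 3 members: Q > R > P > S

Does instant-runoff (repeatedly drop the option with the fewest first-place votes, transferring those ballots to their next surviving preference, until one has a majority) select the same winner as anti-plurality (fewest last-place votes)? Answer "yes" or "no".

no

Instant-runoff — R1 S 34, Q 30, R 19, P 39 (R out); R2 S 53, Q 30, P 39 (Q out); R3 S 80, P 42 (S winner). Winner: S.
Anti-plurality — last-place votes: S 3, Q 40, R 79, P 0. Winner: P.
The two methods disagree.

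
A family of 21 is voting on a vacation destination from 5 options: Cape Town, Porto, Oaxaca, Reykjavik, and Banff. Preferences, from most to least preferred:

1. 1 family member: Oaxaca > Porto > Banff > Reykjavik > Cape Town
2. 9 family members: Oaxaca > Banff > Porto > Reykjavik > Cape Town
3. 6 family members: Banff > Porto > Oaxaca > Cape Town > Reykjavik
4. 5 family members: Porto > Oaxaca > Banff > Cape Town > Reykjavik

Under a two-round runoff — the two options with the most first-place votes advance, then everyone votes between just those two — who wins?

Oaxaca

Round 1 first-place votes: Cape Town 0, Porto 5, Oaxaca 10, Reykjavik 0, Banff 6.
Oaxaca and Banff advance.
Runoff: Oaxaca is preferred to Banff by 15 voters; Banff by 6.
Oaxaca wins the runoff.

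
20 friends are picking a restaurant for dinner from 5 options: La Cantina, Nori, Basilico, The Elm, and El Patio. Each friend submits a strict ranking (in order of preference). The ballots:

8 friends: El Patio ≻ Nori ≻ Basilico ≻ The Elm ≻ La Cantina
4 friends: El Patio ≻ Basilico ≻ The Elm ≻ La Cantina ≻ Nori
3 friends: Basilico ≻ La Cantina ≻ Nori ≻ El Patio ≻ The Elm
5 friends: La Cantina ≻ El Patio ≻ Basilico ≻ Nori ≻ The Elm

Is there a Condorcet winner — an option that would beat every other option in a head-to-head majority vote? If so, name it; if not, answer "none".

El Patio

El Patio vs La Cantina: 12–8 for El Patio.
El Patio vs Nori: 17–3 for El Patio.
El Patio vs Basilico: 17–3 for El Patio.
El Patio vs The Elm: 20–0 for El Patio.
El Patio beats every other option head-to-head.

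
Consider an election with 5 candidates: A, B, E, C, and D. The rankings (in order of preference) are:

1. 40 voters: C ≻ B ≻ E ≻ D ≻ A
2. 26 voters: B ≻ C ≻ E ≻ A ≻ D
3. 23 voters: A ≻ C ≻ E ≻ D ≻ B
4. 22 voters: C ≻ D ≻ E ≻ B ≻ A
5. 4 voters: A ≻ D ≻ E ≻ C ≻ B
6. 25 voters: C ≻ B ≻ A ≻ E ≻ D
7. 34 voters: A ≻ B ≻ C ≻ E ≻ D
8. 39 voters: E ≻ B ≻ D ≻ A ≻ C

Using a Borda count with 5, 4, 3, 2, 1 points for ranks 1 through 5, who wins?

C

A: 40·1 + 26·2 + 23·5 + 22·1 + 4·5 + 25·3 + 34·5 + 39·2 = 572
B: 40·4 + 26·5 + 23·1 + 22·2 + 4·1 + 25·4 + 34·4 + 39·4 = 753
E: 40·3 + 26·3 + 23·3 + 22·3 + 4·3 + 25·2 + 34·2 + 39·5 = 658
C: 40·5 + 26·4 + 23·4 + 22·5 + 4·2 + 25·5 + 34·3 + 39·1 = 780
D: 40·2 + 26·1 + 23·2 + 22·4 + 4·4 + 25·1 + 34·1 + 39·3 = 432
C has the highest Borda score (780).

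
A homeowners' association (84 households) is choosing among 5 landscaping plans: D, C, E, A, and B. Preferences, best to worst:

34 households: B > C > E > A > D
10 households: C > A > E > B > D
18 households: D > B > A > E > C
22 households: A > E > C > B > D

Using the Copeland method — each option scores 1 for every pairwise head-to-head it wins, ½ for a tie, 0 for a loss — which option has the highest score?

B

D: loses to C, E, A, and B → score 0.
C: beats D, E, and A; loses to B → score 3.
E: beats D; loses to C, A, and B → score 1.
A: beats D and E; loses to C and B → score 2.
B: beats D, C, E, and A → score 4.
B has the best pairwise record.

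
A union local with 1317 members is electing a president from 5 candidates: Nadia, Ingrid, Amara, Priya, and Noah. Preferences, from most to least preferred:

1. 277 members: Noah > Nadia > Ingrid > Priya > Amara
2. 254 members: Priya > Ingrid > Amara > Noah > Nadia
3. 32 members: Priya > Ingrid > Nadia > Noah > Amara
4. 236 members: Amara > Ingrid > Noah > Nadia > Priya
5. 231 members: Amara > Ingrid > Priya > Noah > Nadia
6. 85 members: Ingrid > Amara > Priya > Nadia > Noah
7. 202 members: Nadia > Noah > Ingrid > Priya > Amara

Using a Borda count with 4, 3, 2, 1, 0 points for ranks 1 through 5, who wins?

Ingrid

Nadia: 277·3 + 254·0 + 32·2 + 236·1 + 231·0 + 85·1 + 202·4 = 2024
Ingrid: 277·2 + 254·3 + 32·3 + 236·3 + 231·3 + 85·4 + 202·2 = 3557
Amara: 277·0 + 254·2 + 32·0 + 236·4 + 231·4 + 85·3 + 202·0 = 2631
Priya: 277·1 + 254·4 + 32·4 + 236·0 + 231·2 + 85·2 + 202·1 = 2255
Noah: 277·4 + 254·1 + 32·1 + 236·2 + 231·1 + 85·0 + 202·3 = 2703
Ingrid has the highest Borda score (3557).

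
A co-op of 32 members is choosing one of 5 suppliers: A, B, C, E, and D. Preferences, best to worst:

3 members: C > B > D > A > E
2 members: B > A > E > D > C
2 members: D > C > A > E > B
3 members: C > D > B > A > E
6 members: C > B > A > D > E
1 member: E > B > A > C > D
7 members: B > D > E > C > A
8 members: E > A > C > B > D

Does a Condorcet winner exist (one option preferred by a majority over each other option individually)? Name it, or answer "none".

none

Checking pairwise contests:
B beats A 22–10.
C beats B 22–10.
E beats C 18–14.
B beats E 21–11.
A beats D 17–15.
Every option loses at least one head-to-head, so there is no Condorcet winner.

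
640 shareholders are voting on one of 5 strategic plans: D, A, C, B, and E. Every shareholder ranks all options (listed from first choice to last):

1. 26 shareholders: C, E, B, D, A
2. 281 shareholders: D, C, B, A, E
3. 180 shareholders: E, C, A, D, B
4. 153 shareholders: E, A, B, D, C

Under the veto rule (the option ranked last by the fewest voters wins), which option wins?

Last-place votes: D 0, A 26, C 153, B 180, E 281.
D is ranked last by the fewest voters, so D wins.

D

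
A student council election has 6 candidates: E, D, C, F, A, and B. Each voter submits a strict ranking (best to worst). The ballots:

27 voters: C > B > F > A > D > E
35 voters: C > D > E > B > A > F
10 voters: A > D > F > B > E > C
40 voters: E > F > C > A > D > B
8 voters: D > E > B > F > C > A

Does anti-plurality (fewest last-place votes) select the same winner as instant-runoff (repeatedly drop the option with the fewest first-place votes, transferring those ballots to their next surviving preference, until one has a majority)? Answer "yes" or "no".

Anti-plurality — last-place votes: E 27, D 0, C 10, F 35, A 8, B 40. Winner: D.
Instant-runoff — R1 E 40, D 8, C 62, F 0, A 10, B 0 (C winner). Winner: C.
The two methods disagree.

no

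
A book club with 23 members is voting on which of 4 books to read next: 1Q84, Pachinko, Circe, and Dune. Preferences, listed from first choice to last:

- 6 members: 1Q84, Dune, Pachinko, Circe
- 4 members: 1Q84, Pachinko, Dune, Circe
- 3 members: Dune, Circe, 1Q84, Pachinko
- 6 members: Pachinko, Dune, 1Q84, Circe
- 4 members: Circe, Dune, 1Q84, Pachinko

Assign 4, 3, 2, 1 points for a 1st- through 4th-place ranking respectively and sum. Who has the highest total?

1Q84: 6·4 + 4·4 + 3·2 + 6·2 + 4·2 = 66
Pachinko: 6·2 + 4·3 + 3·1 + 6·4 + 4·1 = 55
Circe: 6·1 + 4·1 + 3·3 + 6·1 + 4·4 = 41
Dune: 6·3 + 4·2 + 3·4 + 6·3 + 4·3 = 68
Dune has the highest Borda score (68).

Dune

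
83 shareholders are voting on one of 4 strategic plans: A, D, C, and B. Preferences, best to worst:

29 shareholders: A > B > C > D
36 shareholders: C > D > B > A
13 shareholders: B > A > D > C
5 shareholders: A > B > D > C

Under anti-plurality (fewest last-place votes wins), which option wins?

Last-place votes: A 36, D 29, C 18, B 0.
B is ranked last by the fewest voters, so B wins.

B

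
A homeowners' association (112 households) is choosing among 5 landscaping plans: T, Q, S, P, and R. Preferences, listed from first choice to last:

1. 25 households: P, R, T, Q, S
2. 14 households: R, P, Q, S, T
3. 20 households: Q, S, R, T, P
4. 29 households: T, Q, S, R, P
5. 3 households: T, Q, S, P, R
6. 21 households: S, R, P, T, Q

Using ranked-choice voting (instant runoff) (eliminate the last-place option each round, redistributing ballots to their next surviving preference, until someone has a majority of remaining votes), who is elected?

Round 1: T 32, Q 20, S 21, P 25, R 14. Eliminate R.
Round 2: T 32, Q 20, S 21, P 39. Eliminate Q.
Round 3: T 32, S 41, P 39. Eliminate T.
Round 4: S 73, P 39. S has a majority.

S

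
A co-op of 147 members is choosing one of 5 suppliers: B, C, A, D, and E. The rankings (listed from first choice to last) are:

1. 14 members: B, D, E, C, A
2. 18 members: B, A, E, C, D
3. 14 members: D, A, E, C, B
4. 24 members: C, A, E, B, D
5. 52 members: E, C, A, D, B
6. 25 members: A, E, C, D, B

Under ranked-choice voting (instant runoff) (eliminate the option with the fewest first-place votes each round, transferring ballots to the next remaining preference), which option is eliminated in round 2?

Round 1: B 32, C 24, A 25, D 14, E 52. Eliminate D.
Round 2: B 32, C 24, A 39, E 52. Eliminate C.

C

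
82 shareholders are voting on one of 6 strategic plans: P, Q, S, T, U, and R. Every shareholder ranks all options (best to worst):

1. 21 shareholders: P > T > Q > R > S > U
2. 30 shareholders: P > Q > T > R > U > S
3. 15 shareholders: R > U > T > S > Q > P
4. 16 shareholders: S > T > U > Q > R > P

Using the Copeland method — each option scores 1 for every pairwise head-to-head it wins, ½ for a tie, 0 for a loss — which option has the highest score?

P

P: beats Q, S, T, U, and R → score 5.
Q: beats S, U, and R; loses to P and T → score 3.
S: loses to P, Q, T, U, and R → score 0.
T: beats Q, S, U, and R; loses to P → score 4.
U: beats S; loses to P, Q, T, and R → score 1.
R: beats S and U; loses to P, Q, and T → score 2.
P has the best pairwise record.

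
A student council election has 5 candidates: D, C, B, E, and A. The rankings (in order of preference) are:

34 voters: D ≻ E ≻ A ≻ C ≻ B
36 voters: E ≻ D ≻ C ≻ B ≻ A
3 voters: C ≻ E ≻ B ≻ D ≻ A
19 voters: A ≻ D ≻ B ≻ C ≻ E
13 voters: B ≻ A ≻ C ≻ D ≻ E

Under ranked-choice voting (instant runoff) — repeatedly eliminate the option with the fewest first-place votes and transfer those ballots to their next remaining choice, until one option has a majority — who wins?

D

Round 1: D 34, C 3, B 13, E 36, A 19. Eliminate C.
Round 2: D 34, B 13, E 39, A 19. Eliminate B.
Round 3: D 34, E 39, A 32. Eliminate A.
Round 4: D 66, E 39. D has a majority.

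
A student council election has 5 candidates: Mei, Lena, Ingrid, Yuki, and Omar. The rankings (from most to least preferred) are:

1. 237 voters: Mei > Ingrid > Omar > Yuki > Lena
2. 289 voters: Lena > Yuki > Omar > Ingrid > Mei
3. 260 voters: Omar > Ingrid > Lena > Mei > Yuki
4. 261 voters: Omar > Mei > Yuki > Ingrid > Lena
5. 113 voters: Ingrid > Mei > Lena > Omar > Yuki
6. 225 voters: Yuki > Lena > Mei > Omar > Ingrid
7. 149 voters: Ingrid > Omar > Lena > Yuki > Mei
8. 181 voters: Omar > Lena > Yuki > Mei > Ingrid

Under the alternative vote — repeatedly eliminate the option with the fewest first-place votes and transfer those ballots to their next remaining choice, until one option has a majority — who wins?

Omar

Round 1: Mei 237, Lena 289, Ingrid 262, Yuki 225, Omar 702. Eliminate Yuki.
Round 2: Mei 237, Lena 514, Ingrid 262, Omar 702. Eliminate Mei.
Round 3: Lena 514, Ingrid 499, Omar 702. Eliminate Ingrid.
Round 4: Lena 627, Omar 1088. Omar has a majority.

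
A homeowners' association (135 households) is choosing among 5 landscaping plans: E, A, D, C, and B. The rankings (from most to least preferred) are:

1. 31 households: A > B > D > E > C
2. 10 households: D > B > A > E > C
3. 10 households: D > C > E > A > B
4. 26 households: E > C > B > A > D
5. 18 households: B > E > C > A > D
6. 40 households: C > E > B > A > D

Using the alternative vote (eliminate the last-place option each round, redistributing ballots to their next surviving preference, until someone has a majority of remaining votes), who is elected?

Round 1: E 26, A 31, D 20, C 40, B 18. Eliminate B.
Round 2: E 44, A 31, D 20, C 40. Eliminate D.
Round 3: E 44, A 41, C 50. Eliminate A.
Round 4: E 85, C 50. E has a majority.

E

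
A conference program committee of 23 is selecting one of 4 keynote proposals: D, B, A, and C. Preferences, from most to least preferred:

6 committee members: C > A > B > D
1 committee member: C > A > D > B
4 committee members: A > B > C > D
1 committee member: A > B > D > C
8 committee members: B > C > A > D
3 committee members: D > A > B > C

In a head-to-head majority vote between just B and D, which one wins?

Voters preferring B to D: 19; preferring D to B: 4.
B wins the head-to-head.

B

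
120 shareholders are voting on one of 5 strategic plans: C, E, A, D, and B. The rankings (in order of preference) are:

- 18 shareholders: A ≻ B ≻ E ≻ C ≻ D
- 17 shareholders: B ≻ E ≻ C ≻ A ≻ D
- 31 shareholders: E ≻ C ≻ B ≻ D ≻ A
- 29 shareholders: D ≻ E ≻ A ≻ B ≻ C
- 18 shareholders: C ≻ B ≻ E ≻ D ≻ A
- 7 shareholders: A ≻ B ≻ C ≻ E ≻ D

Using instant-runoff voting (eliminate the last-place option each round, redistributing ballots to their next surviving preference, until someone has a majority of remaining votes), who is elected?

Round 1: C 18, E 31, A 25, D 29, B 17. Eliminate B.
Round 2: C 18, E 48, A 25, D 29. Eliminate C.
Round 3: E 66, A 25, D 29. E has a majority.

E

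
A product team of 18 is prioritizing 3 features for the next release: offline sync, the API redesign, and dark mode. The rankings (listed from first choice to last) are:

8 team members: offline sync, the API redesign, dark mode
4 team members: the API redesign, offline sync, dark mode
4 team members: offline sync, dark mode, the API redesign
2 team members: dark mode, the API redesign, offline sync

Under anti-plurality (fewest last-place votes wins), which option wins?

offline sync

Last-place votes: offline sync 2, the API redesign 4, dark mode 12.
offline sync is ranked last by the fewest voters, so offline sync wins.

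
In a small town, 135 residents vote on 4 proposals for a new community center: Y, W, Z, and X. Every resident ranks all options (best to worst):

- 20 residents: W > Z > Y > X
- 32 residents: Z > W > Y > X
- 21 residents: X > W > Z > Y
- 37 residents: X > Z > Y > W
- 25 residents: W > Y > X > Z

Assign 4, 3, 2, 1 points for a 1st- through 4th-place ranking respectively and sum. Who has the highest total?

Y: 20·2 + 32·2 + 21·1 + 37·2 + 25·3 = 274
W: 20·4 + 32·3 + 21·3 + 37·1 + 25·4 = 376
Z: 20·3 + 32·4 + 21·2 + 37·3 + 25·1 = 366
X: 20·1 + 32·1 + 21·4 + 37·4 + 25·2 = 334
W has the highest Borda score (376).

W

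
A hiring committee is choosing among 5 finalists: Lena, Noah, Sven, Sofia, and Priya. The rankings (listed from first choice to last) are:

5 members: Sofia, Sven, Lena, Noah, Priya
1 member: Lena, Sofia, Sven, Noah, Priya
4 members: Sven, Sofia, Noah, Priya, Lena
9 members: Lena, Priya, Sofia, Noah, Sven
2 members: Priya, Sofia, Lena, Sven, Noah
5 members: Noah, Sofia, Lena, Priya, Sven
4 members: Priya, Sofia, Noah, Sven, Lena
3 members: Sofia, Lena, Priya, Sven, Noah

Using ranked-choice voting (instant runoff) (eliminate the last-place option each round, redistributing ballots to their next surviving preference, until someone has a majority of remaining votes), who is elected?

Round 1: Lena 10, Noah 5, Sven 4, Sofia 8, Priya 6. Eliminate Sven.
Round 2: Lena 10, Noah 5, Sofia 12, Priya 6. Eliminate Noah.
Round 3: Lena 10, Sofia 17, Priya 6. Sofia has a majority.

Sofia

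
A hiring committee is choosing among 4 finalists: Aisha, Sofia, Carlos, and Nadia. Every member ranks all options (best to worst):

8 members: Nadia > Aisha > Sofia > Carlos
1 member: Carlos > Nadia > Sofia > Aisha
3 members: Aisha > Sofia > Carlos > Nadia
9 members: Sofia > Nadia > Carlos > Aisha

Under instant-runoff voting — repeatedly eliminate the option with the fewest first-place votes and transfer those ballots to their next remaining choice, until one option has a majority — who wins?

Round 1: Aisha 3, Sofia 9, Carlos 1, Nadia 8. Eliminate Carlos.
Round 2: Aisha 3, Sofia 9, Nadia 9. Eliminate Aisha.
Round 3: Sofia 12, Nadia 9. Sofia has a majority.

Sofia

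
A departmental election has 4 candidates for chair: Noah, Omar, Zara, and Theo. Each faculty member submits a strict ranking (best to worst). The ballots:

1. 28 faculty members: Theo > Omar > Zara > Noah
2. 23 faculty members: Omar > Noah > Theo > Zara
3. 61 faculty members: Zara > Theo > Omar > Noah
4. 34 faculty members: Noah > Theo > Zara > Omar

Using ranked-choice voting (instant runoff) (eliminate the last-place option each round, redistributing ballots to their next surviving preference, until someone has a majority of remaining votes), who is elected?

Round 1: Noah 34, Omar 23, Zara 61, Theo 28. Eliminate Omar.
Round 2: Noah 57, Zara 61, Theo 28. Eliminate Theo.
Round 3: Noah 57, Zara 89. Zara has a majority.

Zara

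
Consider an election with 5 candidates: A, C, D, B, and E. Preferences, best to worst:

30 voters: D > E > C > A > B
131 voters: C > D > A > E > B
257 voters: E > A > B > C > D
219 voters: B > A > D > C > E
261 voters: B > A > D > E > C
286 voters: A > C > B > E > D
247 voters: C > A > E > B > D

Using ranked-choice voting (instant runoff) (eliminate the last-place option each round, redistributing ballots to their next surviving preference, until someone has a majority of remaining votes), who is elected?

Round 1: A 286, C 378, D 30, B 480, E 257. Eliminate D.
Round 2: A 286, C 378, B 480, E 287. Eliminate A.
Round 3: C 664, B 480, E 287. Eliminate E.
Round 4: C 694, B 737. B has a majority.

B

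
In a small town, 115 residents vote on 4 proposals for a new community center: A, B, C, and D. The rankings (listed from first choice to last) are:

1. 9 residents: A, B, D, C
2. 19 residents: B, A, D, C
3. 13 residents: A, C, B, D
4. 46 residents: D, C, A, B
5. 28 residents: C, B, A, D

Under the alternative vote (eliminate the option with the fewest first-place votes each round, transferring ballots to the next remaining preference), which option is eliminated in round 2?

Round 1: A 22, B 19, C 28, D 46. Eliminate B.
Round 2: A 41, C 28, D 46. Eliminate C.

C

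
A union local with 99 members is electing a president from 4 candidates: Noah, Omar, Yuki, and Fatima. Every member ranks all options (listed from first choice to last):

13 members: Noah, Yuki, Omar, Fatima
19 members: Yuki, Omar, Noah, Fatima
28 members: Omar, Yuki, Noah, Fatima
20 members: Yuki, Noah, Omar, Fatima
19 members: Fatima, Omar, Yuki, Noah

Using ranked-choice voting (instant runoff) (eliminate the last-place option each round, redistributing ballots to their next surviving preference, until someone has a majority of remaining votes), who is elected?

Round 1: Noah 13, Omar 28, Yuki 39, Fatima 19. Eliminate Noah.
Round 2: Omar 28, Yuki 52, Fatima 19. Yuki has a majority.

Yuki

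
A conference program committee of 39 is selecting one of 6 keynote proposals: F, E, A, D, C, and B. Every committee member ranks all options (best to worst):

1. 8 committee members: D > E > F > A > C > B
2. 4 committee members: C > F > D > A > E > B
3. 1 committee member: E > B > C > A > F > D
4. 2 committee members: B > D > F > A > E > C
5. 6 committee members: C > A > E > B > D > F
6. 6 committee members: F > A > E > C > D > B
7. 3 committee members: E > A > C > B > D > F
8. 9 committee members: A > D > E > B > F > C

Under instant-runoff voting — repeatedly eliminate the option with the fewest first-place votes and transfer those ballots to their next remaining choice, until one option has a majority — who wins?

A

Round 1: F 6, E 4, A 9, D 8, C 10, B 2. Eliminate B.
Round 2: F 6, E 4, A 9, D 10, C 10. Eliminate E.
Round 3: F 6, A 12, D 10, C 11. Eliminate F.
Round 4: A 18, D 10, C 11. Eliminate D.
Round 5: A 28, C 11. A has a majority.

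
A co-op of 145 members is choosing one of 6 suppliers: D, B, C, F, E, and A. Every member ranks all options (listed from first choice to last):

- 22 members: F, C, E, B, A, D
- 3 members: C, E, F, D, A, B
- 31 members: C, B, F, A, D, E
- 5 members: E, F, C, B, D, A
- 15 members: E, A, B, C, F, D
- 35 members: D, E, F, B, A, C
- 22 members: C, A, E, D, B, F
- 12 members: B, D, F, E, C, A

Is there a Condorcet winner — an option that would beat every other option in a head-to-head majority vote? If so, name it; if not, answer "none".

none

Checking pairwise contests:
B beats D 85–60.
C beats B 83–62.
F beats C 74–71.
B beats F 80–65.
D beats E 78–67.
B beats A 105–40.
Every option loses at least one head-to-head, so there is no Condorcet winner.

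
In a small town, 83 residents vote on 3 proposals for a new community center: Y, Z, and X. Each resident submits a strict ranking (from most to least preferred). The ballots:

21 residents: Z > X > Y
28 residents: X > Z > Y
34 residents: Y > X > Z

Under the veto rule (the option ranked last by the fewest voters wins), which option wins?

X

Last-place votes: Y 49, Z 34, X 0.
X is ranked last by the fewest voters, so X wins.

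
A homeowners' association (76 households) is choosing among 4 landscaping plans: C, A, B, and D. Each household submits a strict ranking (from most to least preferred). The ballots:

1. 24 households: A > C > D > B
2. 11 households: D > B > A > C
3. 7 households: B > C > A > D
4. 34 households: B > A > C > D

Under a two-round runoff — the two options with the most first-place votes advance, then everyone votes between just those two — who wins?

Round 1 first-place votes: C 0, A 24, B 41, D 11.
B and A advance.
Runoff: B is preferred to A by 52 voters; A by 24.
B wins the runoff.

B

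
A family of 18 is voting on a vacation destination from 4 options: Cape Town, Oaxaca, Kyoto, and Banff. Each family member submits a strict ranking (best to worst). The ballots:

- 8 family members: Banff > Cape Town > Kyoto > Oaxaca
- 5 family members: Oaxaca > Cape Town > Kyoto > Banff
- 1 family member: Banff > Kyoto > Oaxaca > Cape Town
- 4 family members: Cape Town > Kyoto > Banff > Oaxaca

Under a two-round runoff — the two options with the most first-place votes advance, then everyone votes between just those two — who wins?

Banff

Round 1 first-place votes: Cape Town 4, Oaxaca 5, Kyoto 0, Banff 9.
Banff and Oaxaca advance.
Runoff: Banff is preferred to Oaxaca by 13 voters; Oaxaca by 5.
Banff wins the runoff.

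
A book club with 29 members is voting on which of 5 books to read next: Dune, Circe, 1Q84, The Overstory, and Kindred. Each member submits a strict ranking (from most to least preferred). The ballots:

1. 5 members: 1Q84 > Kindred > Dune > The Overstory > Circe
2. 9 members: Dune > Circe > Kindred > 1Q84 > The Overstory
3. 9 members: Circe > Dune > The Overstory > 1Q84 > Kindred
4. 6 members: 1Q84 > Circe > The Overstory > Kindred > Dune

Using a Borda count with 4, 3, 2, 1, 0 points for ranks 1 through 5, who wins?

Circe

Dune: 5·2 + 9·4 + 9·3 + 6·0 = 73
Circe: 5·0 + 9·3 + 9·4 + 6·3 = 81
1Q84: 5·4 + 9·1 + 9·1 + 6·4 = 62
The Overstory: 5·1 + 9·0 + 9·2 + 6·2 = 35
Kindred: 5·3 + 9·2 + 9·0 + 6·1 = 39
Circe has the highest Borda score (81).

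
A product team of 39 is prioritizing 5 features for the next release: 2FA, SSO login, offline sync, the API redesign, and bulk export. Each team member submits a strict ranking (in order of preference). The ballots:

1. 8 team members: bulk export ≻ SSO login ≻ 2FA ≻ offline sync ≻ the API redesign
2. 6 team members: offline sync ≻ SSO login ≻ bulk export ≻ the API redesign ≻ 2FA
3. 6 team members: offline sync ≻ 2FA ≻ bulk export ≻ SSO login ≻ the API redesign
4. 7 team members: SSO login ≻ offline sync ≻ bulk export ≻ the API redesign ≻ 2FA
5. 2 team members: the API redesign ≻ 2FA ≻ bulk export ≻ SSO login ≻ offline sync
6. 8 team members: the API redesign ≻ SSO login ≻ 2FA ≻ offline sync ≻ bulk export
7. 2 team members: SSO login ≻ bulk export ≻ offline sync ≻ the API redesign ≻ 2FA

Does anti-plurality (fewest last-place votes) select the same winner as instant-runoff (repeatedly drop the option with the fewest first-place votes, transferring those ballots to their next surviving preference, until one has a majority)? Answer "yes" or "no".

yes

Anti-plurality — last-place votes: 2FA 15, SSO login 0, offline sync 2, the API redesign 14, bulk export 8. Winner: SSO login.
Instant-runoff — R1 2FA 0, SSO login 9, offline sync 12, the API redesign 10, bulk export 8 (2FA out); R2 SSO login 9, offline sync 12, the API redesign 10, bulk export 8 (bulk export out); R3 SSO login 17, offline sync 12, the API redesign 10 (the API redesign out); R4 SSO login 27, offline sync 12 (SSO login winner). Winner: SSO login.
The two methods agree.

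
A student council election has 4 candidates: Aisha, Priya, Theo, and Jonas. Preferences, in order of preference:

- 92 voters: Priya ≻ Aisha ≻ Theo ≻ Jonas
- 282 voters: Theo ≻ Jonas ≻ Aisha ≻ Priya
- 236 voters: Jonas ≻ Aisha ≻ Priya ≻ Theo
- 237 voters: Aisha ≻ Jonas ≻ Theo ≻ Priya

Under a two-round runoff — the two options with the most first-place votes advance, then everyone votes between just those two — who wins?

Round 1 first-place votes: Aisha 237, Priya 92, Theo 282, Jonas 236.
Theo and Aisha advance.
Runoff: Theo is preferred to Aisha by 282 voters; Aisha by 565.
Aisha wins the runoff.

Aisha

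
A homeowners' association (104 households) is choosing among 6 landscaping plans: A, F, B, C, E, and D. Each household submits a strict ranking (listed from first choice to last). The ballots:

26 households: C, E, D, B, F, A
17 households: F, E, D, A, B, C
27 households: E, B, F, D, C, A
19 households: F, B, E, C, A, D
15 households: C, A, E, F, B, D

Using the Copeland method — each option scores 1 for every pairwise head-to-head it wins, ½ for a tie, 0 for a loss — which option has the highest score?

E

A: loses to F, B, C, E, and D → score 0.
F: beats A, C, and D; loses to B and E → score 3.
B: beats A, F, C, and D; loses to E → score 4.
C: beats A and D; loses to F, B, and E → score 2.
E: beats A, F, B, C, and D → score 5.
D: beats A; loses to F, B, C, and E → score 1.
E has the best pairwise record.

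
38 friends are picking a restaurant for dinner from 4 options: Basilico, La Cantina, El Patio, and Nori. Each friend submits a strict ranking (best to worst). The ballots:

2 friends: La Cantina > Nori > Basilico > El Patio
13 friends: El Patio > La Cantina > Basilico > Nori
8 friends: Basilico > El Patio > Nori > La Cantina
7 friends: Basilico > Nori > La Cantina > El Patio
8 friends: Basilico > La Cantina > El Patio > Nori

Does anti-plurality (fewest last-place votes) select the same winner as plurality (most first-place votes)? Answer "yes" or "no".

yes

Anti-plurality — last-place votes: Basilico 0, La Cantina 8, El Patio 9, Nori 21. Winner: Basilico.
Plurality — first-place votes: Basilico 23, La Cantina 2, El Patio 13, Nori 0. Winner: Basilico.
The two methods agree.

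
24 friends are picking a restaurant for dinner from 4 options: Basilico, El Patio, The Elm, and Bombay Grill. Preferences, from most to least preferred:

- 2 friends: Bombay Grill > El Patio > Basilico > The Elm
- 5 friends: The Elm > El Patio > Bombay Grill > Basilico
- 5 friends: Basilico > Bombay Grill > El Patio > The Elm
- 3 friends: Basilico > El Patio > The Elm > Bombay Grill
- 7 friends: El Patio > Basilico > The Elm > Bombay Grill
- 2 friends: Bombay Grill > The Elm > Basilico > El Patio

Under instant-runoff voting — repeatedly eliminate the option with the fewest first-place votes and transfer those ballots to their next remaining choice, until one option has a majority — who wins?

El Patio

Round 1: Basilico 8, El Patio 7, The Elm 5, Bombay Grill 4. Eliminate Bombay Grill.
Round 2: Basilico 8, El Patio 9, The Elm 7. Eliminate The Elm.
Round 3: Basilico 10, El Patio 14. El Patio has a majority.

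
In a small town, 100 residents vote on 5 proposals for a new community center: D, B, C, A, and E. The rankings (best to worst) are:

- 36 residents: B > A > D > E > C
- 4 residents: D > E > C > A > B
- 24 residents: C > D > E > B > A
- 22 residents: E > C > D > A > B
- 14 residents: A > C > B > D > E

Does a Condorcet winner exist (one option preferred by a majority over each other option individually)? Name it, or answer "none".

Checking pairwise contests:
C beats D 60–40.
C beats B 64–36.
E beats C 62–38.
B beats A 60–40.
D beats E 78–22.
Every option loses at least one head-to-head, so there is no Condorcet winner.

none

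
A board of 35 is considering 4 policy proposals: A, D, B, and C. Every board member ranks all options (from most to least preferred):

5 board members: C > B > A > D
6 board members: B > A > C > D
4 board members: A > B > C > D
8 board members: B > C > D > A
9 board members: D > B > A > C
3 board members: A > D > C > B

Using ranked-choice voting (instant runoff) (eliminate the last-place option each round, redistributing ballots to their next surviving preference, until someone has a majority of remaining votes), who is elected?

B

Round 1: A 7, D 9, B 14, C 5. Eliminate C.
Round 2: A 7, D 9, B 19. B has a majority.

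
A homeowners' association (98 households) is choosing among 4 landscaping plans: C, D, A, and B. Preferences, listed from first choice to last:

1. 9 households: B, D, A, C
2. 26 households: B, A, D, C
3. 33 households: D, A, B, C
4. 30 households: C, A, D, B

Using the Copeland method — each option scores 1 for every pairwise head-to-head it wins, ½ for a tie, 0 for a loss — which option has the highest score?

C: loses to D, A, and B → score 0.
D: beats C and B; loses to A → score 2.
A: beats C, D, and B → score 3.
B: beats C; loses to D and A → score 1.
A has the best pairwise record.

A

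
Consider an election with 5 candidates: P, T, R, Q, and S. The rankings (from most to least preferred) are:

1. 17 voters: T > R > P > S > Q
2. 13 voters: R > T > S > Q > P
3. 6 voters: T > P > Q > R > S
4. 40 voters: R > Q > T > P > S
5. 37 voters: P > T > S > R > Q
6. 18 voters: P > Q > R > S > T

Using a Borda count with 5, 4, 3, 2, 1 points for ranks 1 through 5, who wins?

R

P: 17·3 + 13·1 + 6·4 + 40·2 + 37·5 + 18·5 = 443
T: 17·5 + 13·4 + 6·5 + 40·3 + 37·4 + 18·1 = 453
R: 17·4 + 13·5 + 6·2 + 40·5 + 37·2 + 18·3 = 473
Q: 17·1 + 13·2 + 6·3 + 40·4 + 37·1 + 18·4 = 330
S: 17·2 + 13·3 + 6·1 + 40·1 + 37·3 + 18·2 = 266
R has the highest Borda score (473).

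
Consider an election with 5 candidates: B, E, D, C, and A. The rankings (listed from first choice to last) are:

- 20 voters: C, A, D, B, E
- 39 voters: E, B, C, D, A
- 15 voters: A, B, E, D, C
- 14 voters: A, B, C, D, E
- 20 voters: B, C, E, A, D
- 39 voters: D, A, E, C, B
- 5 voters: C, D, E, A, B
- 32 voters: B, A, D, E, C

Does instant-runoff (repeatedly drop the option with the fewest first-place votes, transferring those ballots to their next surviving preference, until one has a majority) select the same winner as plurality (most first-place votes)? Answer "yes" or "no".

no

Instant-runoff — R1 B 52, E 39, D 39, C 25, A 29 (C out); R2 B 52, E 39, D 44, A 49 (E out); R3 B 91, D 44, A 49 (D out); R4 B 91, A 93 (A winner). Winner: A.
Plurality — first-place votes: B 52, E 39, D 39, C 25, A 29. Winner: B.
The two methods disagree.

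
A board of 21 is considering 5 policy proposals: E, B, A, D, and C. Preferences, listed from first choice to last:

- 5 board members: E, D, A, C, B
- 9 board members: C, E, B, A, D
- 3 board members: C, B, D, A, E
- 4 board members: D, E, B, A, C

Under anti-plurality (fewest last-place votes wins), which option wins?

A

Last-place votes: E 3, B 5, A 0, D 9, C 4.
A is ranked last by the fewest voters, so A wins.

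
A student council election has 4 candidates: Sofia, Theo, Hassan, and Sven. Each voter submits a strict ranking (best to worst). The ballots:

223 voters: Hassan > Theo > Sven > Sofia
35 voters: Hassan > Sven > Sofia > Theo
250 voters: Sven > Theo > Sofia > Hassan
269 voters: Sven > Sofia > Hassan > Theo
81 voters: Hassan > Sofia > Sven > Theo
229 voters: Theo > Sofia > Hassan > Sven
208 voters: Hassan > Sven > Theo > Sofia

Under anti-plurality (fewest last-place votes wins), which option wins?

Last-place votes: Sofia 431, Theo 385, Hassan 250, Sven 229.
Sven is ranked last by the fewest voters, so Sven wins.

Sven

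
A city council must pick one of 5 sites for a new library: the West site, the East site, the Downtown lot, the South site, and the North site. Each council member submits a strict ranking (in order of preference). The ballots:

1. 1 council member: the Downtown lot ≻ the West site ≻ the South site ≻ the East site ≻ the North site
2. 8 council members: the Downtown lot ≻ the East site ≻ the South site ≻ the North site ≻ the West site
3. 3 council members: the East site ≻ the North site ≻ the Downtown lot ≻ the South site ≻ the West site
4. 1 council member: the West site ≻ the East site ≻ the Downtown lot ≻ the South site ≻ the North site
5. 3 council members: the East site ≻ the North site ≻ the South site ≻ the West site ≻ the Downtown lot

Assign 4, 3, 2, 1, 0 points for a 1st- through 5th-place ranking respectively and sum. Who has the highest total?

the East site

the West site: 1·3 + 8·0 + 3·0 + 1·4 + 3·1 = 10
the East site: 1·1 + 8·3 + 3·4 + 1·3 + 3·4 = 52
the Downtown lot: 1·4 + 8·4 + 3·2 + 1·2 + 3·0 = 44
the South site: 1·2 + 8·2 + 3·1 + 1·1 + 3·2 = 28
the North site: 1·0 + 8·1 + 3·3 + 1·0 + 3·3 = 26
the East site has the highest Borda score (52).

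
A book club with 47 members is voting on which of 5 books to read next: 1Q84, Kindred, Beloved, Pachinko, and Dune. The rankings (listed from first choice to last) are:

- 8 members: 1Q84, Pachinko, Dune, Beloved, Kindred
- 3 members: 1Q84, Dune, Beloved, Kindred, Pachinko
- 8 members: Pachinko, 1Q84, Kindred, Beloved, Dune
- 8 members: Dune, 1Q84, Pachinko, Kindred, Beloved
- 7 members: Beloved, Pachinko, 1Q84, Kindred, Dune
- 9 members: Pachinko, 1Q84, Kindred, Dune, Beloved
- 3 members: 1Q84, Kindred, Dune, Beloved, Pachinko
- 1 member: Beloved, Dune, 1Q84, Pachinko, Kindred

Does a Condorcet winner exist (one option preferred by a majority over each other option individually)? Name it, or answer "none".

Pachinko

Pachinko vs 1Q84: 24–23 for Pachinko.
Pachinko vs Kindred: 41–6 for Pachinko.
Pachinko vs Beloved: 33–14 for Pachinko.
Pachinko vs Dune: 32–15 for Pachinko.
Pachinko beats every other option head-to-head.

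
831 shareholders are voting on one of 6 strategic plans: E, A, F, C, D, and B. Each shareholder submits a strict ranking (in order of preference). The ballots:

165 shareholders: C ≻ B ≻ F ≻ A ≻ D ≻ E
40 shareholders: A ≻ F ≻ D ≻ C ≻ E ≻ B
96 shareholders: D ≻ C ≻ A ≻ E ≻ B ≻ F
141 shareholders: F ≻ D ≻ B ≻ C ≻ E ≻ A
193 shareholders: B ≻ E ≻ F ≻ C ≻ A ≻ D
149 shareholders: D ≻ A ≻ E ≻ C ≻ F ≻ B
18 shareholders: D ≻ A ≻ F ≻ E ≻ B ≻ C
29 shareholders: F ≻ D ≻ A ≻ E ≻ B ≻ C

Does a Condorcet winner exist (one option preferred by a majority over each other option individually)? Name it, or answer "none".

Checking pairwise contests:
A beats E 497–334.
F beats A 528–303.
E beats F 438–393.
F beats C 421–410.
F beats D 568–263.
C beats B 450–381.
Every option loses at least one head-to-head, so there is no Condorcet winner.

none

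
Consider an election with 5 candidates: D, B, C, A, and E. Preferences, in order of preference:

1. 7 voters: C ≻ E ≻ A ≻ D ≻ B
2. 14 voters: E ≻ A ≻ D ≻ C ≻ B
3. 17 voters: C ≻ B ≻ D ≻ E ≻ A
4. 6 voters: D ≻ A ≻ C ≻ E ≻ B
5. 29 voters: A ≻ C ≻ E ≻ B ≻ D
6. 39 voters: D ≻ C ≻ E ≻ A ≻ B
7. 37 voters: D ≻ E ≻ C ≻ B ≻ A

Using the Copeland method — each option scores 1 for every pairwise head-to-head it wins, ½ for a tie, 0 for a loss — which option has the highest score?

D: beats B, C, A, and E → score 4.
B: loses to D, C, A, and E → score 0.
C: beats B, A, and E; loses to D → score 3.
A: beats B; loses to D, C, and E → score 1.
E: beats B and A; loses to D and C → score 2.
D has the best pairwise record.

D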